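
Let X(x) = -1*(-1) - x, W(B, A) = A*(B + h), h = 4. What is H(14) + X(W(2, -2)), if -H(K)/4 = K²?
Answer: -771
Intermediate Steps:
W(B, A) = A*(4 + B) (W(B, A) = A*(B + 4) = A*(4 + B))
X(x) = 1 - x
H(K) = -4*K²
H(14) + X(W(2, -2)) = -4*14² + (1 - (-2)*(4 + 2)) = -4*196 + (1 - (-2)*6) = -784 + (1 - 1*(-12)) = -784 + (1 + 12) = -784 + 13 = -771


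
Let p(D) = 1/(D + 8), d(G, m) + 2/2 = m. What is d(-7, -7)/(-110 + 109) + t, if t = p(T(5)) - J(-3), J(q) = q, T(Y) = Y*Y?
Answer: 364/33 ≈ 11.030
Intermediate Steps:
T(Y) = Y²
d(G, m) = -1 + m
p(D) = 1/(8 + D)
t = 100/33 (t = 1/(8 + 5²) - 1*(-3) = 1/(8 + 25) + 3 = 1/33 + 3 = 100/33 ≈ 3.0303)
d(-7, -7)/(-110 + 109) + t = (-1 - 7)/(-110 + 109) + 100/33 = -8/(-1) + 100/33 = -1*(-8) + 100/33 = 8 + 100/33 = 364/33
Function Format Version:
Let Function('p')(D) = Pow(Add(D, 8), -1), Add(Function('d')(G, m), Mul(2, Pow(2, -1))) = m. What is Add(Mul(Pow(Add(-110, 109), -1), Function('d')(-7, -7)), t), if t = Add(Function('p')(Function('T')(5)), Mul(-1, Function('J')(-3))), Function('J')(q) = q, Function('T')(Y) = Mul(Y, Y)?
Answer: Rational(364, 33) ≈ 11.030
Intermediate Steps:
Function('T')(Y) = Pow(Y, 2)
Function('d')(G, m) = Add(-1, m)
Function('p')(D) = Pow(Add(8, D), -1)
t = Rational(100, 33) (t = Add(Pow(Add(8, Pow(5, 2)), -1), Mul(-1, -3)) = Add(Pow(Add(8, 25), -1), 3) = Add(Pow(33, -1), 3) = Add(Rational(1, 33), 3) = Rational(100, 33) ≈ 3.0303)
Add(Mul(Pow(Add(-110, 109), -1), Function('d')(-7, -7)), t) = Add(Mul(Pow(Add(-110, 109), -1), Add(-1, -7)), Rational(100, 33)) = Add(Mul(Pow(-1, -1), -8), Rational(100, 33)) = Add(Mul(-1, -8), Rational(100, 33)) = Add(8, Rational(100, 33)) = Rational(364, 33)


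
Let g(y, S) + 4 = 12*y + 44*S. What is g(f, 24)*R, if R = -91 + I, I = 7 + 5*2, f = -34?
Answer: -47656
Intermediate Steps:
I = 17 (I = 7 + 10 = 17)
g(y, S) = -4 + 12*y + 44*S (g(y, S) = -4 + (12*y + 44*S) = -4 + 12*y + 44*S)
R = -74 (R = -91 + 17 = -74)
g(f, 24)*R = (-4 + 12*(-34) + 44*24)*(-74) = (-4 - 408 + 1056)*(-74) = 644*(-74) = -47656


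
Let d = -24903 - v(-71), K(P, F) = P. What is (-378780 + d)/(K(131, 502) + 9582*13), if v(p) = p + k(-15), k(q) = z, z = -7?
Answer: -403605/124697 ≈ -3.2367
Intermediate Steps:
k(q) = -7
v(p) = -7 + p (v(p) = p - 7 = -7 + p)
d = -24825 (d = -24903 - (-7 - 71) = -24903 - 1*(-78) = -24903 + 78 = -24825)
(-378780 + d)/(K(131, 502) + 9582*13) = (-378780 - 24825)/(131 + 9582*13) = -403605/(131 + 124566) = -403605/124697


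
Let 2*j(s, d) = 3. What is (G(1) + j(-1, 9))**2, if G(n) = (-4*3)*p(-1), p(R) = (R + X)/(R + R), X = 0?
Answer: 81/4 ≈ 20.250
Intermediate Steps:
j(s, d) = 3/2 (j(s, d) = (1/2)*3 = 3/2)
p(R) = 1/2 (p(R) = (R + 0)/(R + R) = R/((2*R)) = R*(1/(2*R)) = 1/2)
G(n) = -6 (G(n) = -4*3*(1/2) = -12*1/2 = -6)
(G(1) + j(-1, 9))**2 = (-6 + 3/2)**2 = (-9/2)**2 = 81/4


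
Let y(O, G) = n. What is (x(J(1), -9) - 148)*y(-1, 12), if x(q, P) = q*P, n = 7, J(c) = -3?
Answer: -847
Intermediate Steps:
x(q, P) = P*q
y(O, G) = 7
(x(J(1), -9) - 148)*y(-1, 12) = (-9*(-3) - 148)*7 = (27 - 148)*7 = -121*7 = -847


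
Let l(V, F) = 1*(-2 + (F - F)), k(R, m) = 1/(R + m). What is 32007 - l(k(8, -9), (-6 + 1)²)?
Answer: 32009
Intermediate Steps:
l(V, F) = -2 (l(V, F) = 1*(-2 + 0) = 1*(-2) = -2)
32007 - l(k(8, -9), (-6 + 1)²) = 32007 - 1*(-2) = 32007 + 2 = 32009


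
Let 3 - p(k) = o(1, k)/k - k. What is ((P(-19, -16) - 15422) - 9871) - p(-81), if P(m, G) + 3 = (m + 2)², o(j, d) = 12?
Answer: -673087/27 ≈ -24929.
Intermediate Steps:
P(m, G) = -3 + (2 + m)² (P(m, G) = -3 + (m + 2)² = -3 + (2 + m)²)
p(k) = 3 + k - 12/k (p(k) = 3 - (12/k - k) = 3 - (-k + 12/k) = 3 + (k - 12/k) = 3 + k - 12/k)
((P(-19, -16) - 15422) - 9871) - p(-81) = (((-3 + (2 - 19)²) - 15422) - 9871) - (3 - 81 - 12/(-81)) = (((-3 + (-17)²) - 15422) - 9871) - (3 - 81 - 12*(-1/81)) = (((-3 + 289) - 15422) - 9871) - (3 - 81 + 4/27) = ((286 - 15422) - 9871) - 1*(-2102/27) = (-15136 - 9871) + 2102/27 = -25007 + 2102/27 = -673087/27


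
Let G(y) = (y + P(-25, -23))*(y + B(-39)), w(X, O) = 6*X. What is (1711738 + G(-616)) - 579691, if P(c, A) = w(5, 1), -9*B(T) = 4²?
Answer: 13446583/9 ≈ 1.4941e+6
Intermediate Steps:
B(T) = -16/9 (B(T) = -⅑*4² = -⅑*16 = -16/9)
P(c, A) = 30 (P(c, A) = 6*5 = 30)
G(y) = (30 + y)*(-16/9 + y) (G(y) = (y + 30)*(y - 16/9) = (30 + y)*(-16/9 + y))
(1711738 + G(-616)) - 579691 = (1711738 + (-160/3 + (-616)² + (254/9)*(-616))) - 579691 = (1711738 + (-160/3 + 379456 - 156464/9)) - 579691 = (1711738 + 3258160/9) - 579691 = 18663802/9 - 579691 = 13446583/9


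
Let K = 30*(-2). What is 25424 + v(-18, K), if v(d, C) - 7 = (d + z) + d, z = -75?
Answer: 25320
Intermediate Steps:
K = -60
v(d, C) = -68 + 2*d (v(d, C) = 7 + ((d - 75) + d) = 7 + ((-75 + d) + d) = 7 + (-75 + 2*d) = -68 + 2*d)
25424 + v(-18, K) = 25424 + (-68 + 2*(-18)) = 25424 + (-68 - 36) = 25424 - 104 = 25320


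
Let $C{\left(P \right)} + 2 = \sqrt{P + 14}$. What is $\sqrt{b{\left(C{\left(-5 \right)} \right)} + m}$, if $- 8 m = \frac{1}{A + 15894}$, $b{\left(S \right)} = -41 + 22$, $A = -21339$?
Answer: $\frac{i \sqrt{8276390}}{660} \approx 4.3589 i$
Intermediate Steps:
$C{\left(P \right)} = -2 + \sqrt{14 + P}$ ($C{\left(P \right)} = -2 + \sqrt{P + 14} = -2 + \sqrt{14 + P}$)
$b{\left(S \right)} = -19$
$m = \frac{1}{43560}$ ($m = - \frac{1}{8 \left(-21339 + 15894\right)} = - \frac{1}{8 \left(-5445\right)} = \left(- \frac{1}{8}\right) \left(- \frac{1}{5445}\right) = \frac{1}{43560} \approx 2.2957 \cdot 10^{-5}$)
$\sqrt{b{\left(C{\left(-5 \right)} \right)} + m} = \sqrt{-19 + \frac{1}{43560}} = \sqrt{- \frac{827639}{43560}} = \frac{i \sqrt{8276390}}{660}$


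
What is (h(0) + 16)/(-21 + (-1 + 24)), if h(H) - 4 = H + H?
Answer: 10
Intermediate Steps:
h(H) = 4 + 2*H (h(H) = 4 + (H + H) = 4 + 2*H)
(h(0) + 16)/(-21 + (-1 + 24)) = ((4 + 2*0) + 16)/(-21 + (-1 + 24)) = ((4 + 0) + 16)/(-21 + 23) = (4 + 16)/2 = 20*(½) = 10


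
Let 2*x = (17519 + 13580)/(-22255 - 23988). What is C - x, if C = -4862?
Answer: -449635833/92486 ≈ -4861.7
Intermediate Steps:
x = -31099/92486 (x = ((17519 + 13580)/(-22255 - 23988))/2 = (31099/(-46243))/2 = (31099*(-1/46243))/2 = (1/2)*(-31099/46243) = -31099/92486 ≈ -0.33626)
C - x = -4862 - 1*(-31099/92486) = -4862 + 31099/92486 = -449635833/92486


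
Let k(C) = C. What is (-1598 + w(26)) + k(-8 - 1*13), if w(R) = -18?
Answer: -1637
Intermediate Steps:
(-1598 + w(26)) + k(-8 - 1*13) = (-1598 - 18) + (-8 - 1*13) = -1616 + (-8 - 13) = -1616 - 21 = -1637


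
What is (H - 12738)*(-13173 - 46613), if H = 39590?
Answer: -1605373672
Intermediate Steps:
(H - 12738)*(-13173 - 46613) = (39590 - 12738)*(-13173 - 46613) = 26852*(-59786) = -1605373672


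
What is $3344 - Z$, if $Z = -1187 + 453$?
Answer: $4078$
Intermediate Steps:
$Z = -734$
$3344 - Z = 3344 - -734 = 3344 + 734 = 4078$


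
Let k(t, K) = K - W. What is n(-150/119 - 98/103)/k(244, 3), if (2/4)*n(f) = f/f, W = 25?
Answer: -1/11 ≈ -0.090909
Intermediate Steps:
k(t, K) = -25 + K (k(t, K) = K - 1*25 = K - 25 = -25 + K)
n(f) = 2 (n(f) = 2*(f/f) = 2*1 = 2)
n(-150/119 - 98/103)/k(244, 3) = 2/(-25 + 3) = 2/(-22) = 2*(-1/22) = -1/11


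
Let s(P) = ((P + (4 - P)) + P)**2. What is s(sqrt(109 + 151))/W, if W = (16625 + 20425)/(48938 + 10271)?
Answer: 2723614/6175 + 473672*sqrt(65)/18525 ≈ 647.22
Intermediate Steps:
W = 37050/59209 ≈ 0.62575
s(P) = (4 + P)**2
s(sqrt(109 + 151))/W = (4 + sqrt(109 + 151))**2/(37050/59209) = (4 + sqrt(260))**2*(59209/37050) = (4 + 2*sqrt(65))**2*(59209/37050) = 59209*(4 + 2*sqrt(65))**2/37050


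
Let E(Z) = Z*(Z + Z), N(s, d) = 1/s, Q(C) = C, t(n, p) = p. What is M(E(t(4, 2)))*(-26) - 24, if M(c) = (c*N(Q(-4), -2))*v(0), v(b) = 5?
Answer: 236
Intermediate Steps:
E(Z) = 2*Z² (E(Z) = Z*(2*Z) = 2*Z²)
M(c) = -5*c/4 (M(c) = (c/(-4))*5 = (c*(-¼))*5 = -c/4*5 = -5*c/4)
M(E(t(4, 2)))*(-26) - 24 = -5*2²/2*(-26) - 24 = -5*4/2*(-26) - 24 = -5/4*8*(-26) - 24 = -10*(-26) - 24 = 260 - 24 = 236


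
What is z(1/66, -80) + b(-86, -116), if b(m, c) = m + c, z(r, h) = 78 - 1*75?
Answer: -199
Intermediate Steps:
z(r, h) = 3 (z(r, h) = 78 - 75 = 3)
b(m, c) = c + m
z(1/66, -80) + b(-86, -116) = 3 + (-116 - 86) = 3 - 202 = -199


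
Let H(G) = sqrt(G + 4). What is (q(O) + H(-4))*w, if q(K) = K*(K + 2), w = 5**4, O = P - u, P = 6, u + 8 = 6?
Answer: 50000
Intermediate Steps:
u = -2 (u = -8 + 6 = -2)
H(G) = sqrt(4 + G)
O = 8 (O = 6 - 1*(-2) = 6 + 2 = 8)
w = 625
q(K) = K*(2 + K)
(q(O) + H(-4))*w = (8*(2 + 8) + sqrt(4 - 4))*625 = (8*10 + sqrt(0))*625 = (80 + 0)*625 = 80*625 = 50000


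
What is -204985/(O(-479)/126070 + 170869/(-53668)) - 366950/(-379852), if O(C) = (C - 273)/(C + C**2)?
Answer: 15077995275335721109267325/234187049273886631274 ≈ 64384.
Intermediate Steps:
O(C) = (-273 + C)/(C + C**2)
-204985/(O(-479)/126070 + 170869/(-53668)) - 366950/(-379852) = -204985/(((-273 - 479)/((-479)*(1 - 479)))/126070 + 170869/(-53668)) - 366950/(-379852) = -204985/(-1/479*(-752)/(-478)*(1/126070) + 170869*(-1/53668)) - 366950*(-1/379852) = -204985/(-1/479*(-1/478)*(-752)*(1/126070) - 170869/53668) + 183475/189926 = -204985/(-376/114481*1/126070 - 170869/53668) + 183475/189926 = -204985/(-188/7216309835 - 170869/53668) + 183475/189926 = -204985/(-1233043655286199/387284916224780) + 183475/189926 = -204985*(-387284916224780/1233043655286199) + 183475/189926 = 79387598552336528300/1233043655286199 + 183475/189926 = 15077995275335721109267325/234187049273886631274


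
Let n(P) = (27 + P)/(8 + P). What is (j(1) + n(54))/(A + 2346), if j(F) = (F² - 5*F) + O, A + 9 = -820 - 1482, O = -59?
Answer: -765/434 ≈ -1.7627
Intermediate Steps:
A = -2311 (A = -9 + (-820 - 1482) = -9 - 2302 = -2311)
n(P) = (27 + P)/(8 + P)
j(F) = -59 + F² - 5*F (j(F) = (F² - 5*F) - 59 = -59 + F² - 5*F)
(j(1) + n(54))/(A + 2346) = ((-59 + 1² - 5*1) + (27 + 54)/(8 + 54))/(-2311 + 2346) = ((-59 + 1 - 5) + 81/62)/35 = (-63 + (1/62)*81)*(1/35) = (-63 + 81/62)*(1/35) = -3825/62*1/35 = -765/434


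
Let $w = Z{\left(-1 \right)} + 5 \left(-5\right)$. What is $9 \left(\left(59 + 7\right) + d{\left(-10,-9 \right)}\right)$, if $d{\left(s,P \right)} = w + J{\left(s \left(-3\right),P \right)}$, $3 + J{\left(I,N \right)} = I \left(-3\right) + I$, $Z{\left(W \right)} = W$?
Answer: $-207$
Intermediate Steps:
$J{\left(I,N \right)} = -3 - 2 I$ ($J{\left(I,N \right)} = -3 + \left(I \left(-3\right) + I\right) = -3 + \left(- 3 I + I\right) = -3 - 2 I$)
$w = -26$ ($w = -1 + 5 \left(-5\right) = -1 - 25 = -26$)
$d{\left(s,P \right)} = -29 + 6 s$ ($d{\left(s,P \right)} = -26 - \left(3 + 2 s \left(-3\right)\right) = -26 - \left(3 + 2 \left(- 3 s\right)\right) = -26 + \left(-3 + 6 s\right) = -29 + 6 s$)
$9 \left(\left(59 + 7\right) + d{\left(-10,-9 \right)}\right) = 9 \left(\left(59 + 7\right) + \left(-29 + 6 \left(-10\right)\right)\right) = 9 \left(66 - 89\right) = 9 \left(-23\right) = -207$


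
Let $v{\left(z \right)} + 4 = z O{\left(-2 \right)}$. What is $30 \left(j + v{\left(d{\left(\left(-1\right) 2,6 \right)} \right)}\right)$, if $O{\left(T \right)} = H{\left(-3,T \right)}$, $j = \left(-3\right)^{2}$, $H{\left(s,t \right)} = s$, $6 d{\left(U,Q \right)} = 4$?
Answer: $90$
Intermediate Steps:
$d{\left(U,Q \right)} = \frac{2}{3}$ ($d{\left(U,Q \right)} = \frac{1}{6} \cdot 4 = \frac{2}{3}$)
$j = 9$
$O{\left(T \right)} = -3$
$v{\left(z \right)} = -4 - 3 z$ ($v{\left(z \right)} = -4 + z \left(-3\right) = -4 - 3 z$)
$30 \left(j + v{\left(d{\left(\left(-1\right) 2,6 \right)} \right)}\right) = 30 \left(9 - 6\right) = 30 \cdot 3 = 90$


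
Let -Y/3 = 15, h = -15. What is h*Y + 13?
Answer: 688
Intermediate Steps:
Y = -45 (Y = -3*15 = -45)
h*Y + 13 = -15*(-45) + 13 = 675 + 13 = 688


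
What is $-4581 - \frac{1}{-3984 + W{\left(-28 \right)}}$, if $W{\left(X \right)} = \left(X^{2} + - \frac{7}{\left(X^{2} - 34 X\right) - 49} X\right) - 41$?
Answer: $- \frac{3578003552}{781053} \approx -4581.0$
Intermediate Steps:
$W{\left(X \right)} = -41 + X^{2} - \frac{7 X}{-49 + X^{2} - 34 X}$ ($W{\left(X \right)} = \left(X^{2} + - \frac{7}{-49 + X^{2} - 34 X} X\right) - 41 = \left(X^{2} - \frac{7 X}{-49 + X^{2} - 34 X}\right) - 41 = -41 + X^{2} - \frac{7 X}{-49 + X^{2} - 34 X}$)
$-4581 - \frac{1}{-3984 + W{\left(-28 \right)}} = -4581 - \frac{1}{-3984 + \frac{-2009 - \left(-28\right)^{4} - -38836 + 34 \left(-28\right)^{3} + 90 \left(-28\right)^{2}}{49 - \left(-28\right)^{2} + 34 \left(-28\right)}} = -4581 - \frac{1}{-3984 + \frac{-2009 - 614656 + 38836 + 34 \left(-21952\right) + 90 \cdot 784}{49 - 784 - 952}} = -4581 - \frac{1}{-3984 + \frac{-2009 - 614656 + 38836 - 746368 + 70560}{49 - 784 - 952}} = -4581 - \frac{1}{-3984 + \frac{1}{-1687} \left(-1253637\right)} = -4581 - \frac{1}{-3984 - - \frac{179091}{241}} = -4581 - \frac{1}{-3984 + \frac{179091}{241}} = -4581 - \frac{1}{- \frac{781053}{241}} = -4581 - - \frac{241}{781053} = -4581 + \frac{241}{781053} = - \frac{3578003552}{781053}$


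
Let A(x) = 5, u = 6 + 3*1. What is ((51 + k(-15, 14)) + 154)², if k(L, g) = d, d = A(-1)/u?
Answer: 3422500/81 ≈ 42253.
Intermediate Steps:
u = 9 (u = 6 + 3 = 9)
d = 5/9 ≈ 0.55556
k(L, g) = 5/9
((51 + k(-15, 14)) + 154)² = ((51 + 5/9) + 154)² = (464/9 + 154)² = (1850/9)² = 3422500/81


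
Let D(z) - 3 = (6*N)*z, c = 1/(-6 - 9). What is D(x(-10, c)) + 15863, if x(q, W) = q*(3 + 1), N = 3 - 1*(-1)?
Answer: 14906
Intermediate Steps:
N = 4 (N = 3 + 1 = 4)
c = -1/15 (c = 1/(-15) = -1/15 ≈ -0.066667)
x(q, W) = 4*q (x(q, W) = q*4 = 4*q)
D(z) = 3 + 24*z (D(z) = 3 + (6*4)*z = 3 + 24*z)
D(x(-10, c)) + 15863 = (3 + 24*(4*(-10))) + 15863 = (3 + 24*(-40)) + 15863 = (3 - 960) + 15863 = -957 + 15863 = 14906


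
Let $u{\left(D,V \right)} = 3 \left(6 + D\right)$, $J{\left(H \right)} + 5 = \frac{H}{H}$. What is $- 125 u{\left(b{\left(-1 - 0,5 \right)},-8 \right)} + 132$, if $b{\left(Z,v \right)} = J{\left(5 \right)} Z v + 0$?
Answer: $-9618$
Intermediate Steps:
$J{\left(H \right)} = -4$ ($J{\left(H \right)} = -5 + \frac{H}{H} = -5 + 1 = -4$)
$b{\left(Z,v \right)} = - 4 Z v$ ($b{\left(Z,v \right)} = - 4 Z v + 0 = - 4 Z v$)
$u{\left(D,V \right)} = 18 + 3 D$
$- 125 u{\left(b{\left(-1 - 0,5 \right)},-8 \right)} + 132 = - 125 \left(18 + 3 \left(\left(-4\right) \left(-1 - 0\right) 5\right)\right) + 132 = - 125 \left(18 + 3 \left(\left(-4\right) \left(-1 + 0\right) 5\right)\right) + 132 = - 125 \left(18 + 3 \left(\left(-4\right) \left(-1\right) 5\right)\right) + 132 = - 125 \left(18 + 3 \cdot 20\right) + 132 = - 125 \left(18 + 60\right) + 132 = \left(-125\right) 78 + 132 = -9750 + 132 = -9618$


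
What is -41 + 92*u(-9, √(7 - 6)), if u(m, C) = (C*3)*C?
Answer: 235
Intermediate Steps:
u(m, C) = 3*C² (u(m, C) = (3*C)*C = 3*C²)
-41 + 92*u(-9, √(7 - 6)) = -41 + 92*(3*(√(7 - 6))²) = -41 + 92*(3*(√1)²) = -41 + 92*(3*1²) = -41 + 92*(3*1) = -41 + 92*3 = -41 + 276 = 235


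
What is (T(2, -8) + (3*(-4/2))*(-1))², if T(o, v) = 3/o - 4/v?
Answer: 64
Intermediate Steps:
T(o, v) = -4/v + 3/o
(T(2, -8) + (3*(-4/2))*(-1))² = ((-4/(-8) + 3/2) + (3*(-4/2))*(-1))² = ((-4*(-⅛) + 3*(½)) + (3*(-4*½))*(-1))² = ((½ + 3/2) + (3*(-2))*(-1))² = (2 - 6*(-1))² = (2 + 6)² = 8² = 64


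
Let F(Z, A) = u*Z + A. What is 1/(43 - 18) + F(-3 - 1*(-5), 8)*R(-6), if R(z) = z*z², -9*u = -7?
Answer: -51599/25 ≈ -2064.0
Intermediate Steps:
u = 7/9 (u = -⅑*(-7) = 7/9 ≈ 0.77778)
F(Z, A) = A + 7*Z/9 (F(Z, A) = 7*Z/9 + A = A + 7*Z/9)
R(z) = z³
1/(43 - 18) + F(-3 - 1*(-5), 8)*R(-6) = 1/(43 - 18) + (8 + 7*(-3 - 1*(-5))/9)*(-6)³ = 1/25 + (8 + 7*(-3 + 5)/9)*(-216) = 1/25 + (8 + (7/9)*2)*(-216) = 1/25 + (8 + 14/9)*(-216) = 1/25 + (86/9)*(-216) = 1/25 - 2064 = -51599/25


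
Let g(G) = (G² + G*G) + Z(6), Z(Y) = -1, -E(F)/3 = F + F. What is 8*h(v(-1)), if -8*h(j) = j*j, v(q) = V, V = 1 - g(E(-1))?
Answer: -4900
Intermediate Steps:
E(F) = -6*F (E(F) = -3*(F + F) = -6*F)
g(G) = -1 + 2*G² (g(G) = (G² + G*G) - 1 = (G² + G²) - 1 = 2*G² - 1 = -1 + 2*G²)
V = -70 (V = 1 - (-1 + 2*(-6*(-1))²) = 1 - (-1 + 2*6²) = 1 - (-1 + 2*36) = 1 - (-1 + 72) = 1 - 1*71 = 1 - 71 = -70)
v(q) = -70
h(j) = -j²/8 (h(j) = -j*j/8 = -j²/8)
8*h(v(-1)) = 8*(-⅛*(-70)²) = 8*(-⅛*4900) = 8*(-1225/2) = -4900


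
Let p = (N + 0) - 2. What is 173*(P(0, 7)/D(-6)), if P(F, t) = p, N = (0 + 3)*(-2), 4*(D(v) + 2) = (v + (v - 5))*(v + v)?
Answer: -1384/49 ≈ -28.245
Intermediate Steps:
D(v) = -2 + v*(-5 + 2*v)/2 (D(v) = -2 + ((v + (v - 5))*(v + v))/4 = -2 + ((v + (-5 + v))*(2*v))/4 = -2 + ((-5 + 2*v)*(2*v))/4 = -2 + (2*v*(-5 + 2*v))/4 = -2 + v*(-5 + 2*v)/2)
N = -6 (N = 3*(-2) = -6)
p = -8 (p = (-6 + 0) - 2 = -6 - 2 = -8)
P(F, t) = -8
173*(P(0, 7)/D(-6)) = 173*(-8/(-2 + (-6)**2 - 5/2*(-6))) = 173*(-8/(-2 + 36 + 15)) = 173*(-8/49) = -1384/49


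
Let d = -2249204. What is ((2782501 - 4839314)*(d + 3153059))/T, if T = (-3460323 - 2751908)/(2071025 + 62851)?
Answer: 3967005040392859740/6212231 ≈ 6.3858e+11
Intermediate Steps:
T = -6212231/2133876 ≈ -2.9112
((2782501 - 4839314)*(d + 3153059))/T = ((2782501 - 4839314)*(-2249204 + 3153059))/(-6212231/2133876) = -2056813*903855*(-2133876/6212231) = -1859060714115*(-2133876/6212231) = 3967005040392859740/6212231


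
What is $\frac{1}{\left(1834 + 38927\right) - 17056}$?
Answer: $\frac{1}{23705} \approx 4.2185 \cdot 10^{-5}$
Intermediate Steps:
$\frac{1}{\left(1834 + 38927\right) - 17056} = \frac{1}{40761 - 17056} = \frac{1}{23705}$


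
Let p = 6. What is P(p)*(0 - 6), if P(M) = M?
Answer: -36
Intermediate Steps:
P(p)*(0 - 6) = 6*(0 - 6) = 6*(-6) = -36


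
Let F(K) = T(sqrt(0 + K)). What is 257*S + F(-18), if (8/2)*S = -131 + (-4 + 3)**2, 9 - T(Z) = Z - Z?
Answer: -16687/2 ≈ -8343.5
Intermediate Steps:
T(Z) = 9 (T(Z) = 9 - (Z - Z) = 9 - 1*0 = 9 + 0 = 9)
F(K) = 9
S = -65/2 (S = (-131 + (-4 + 3)**2)/4 = (-131 + (-1)**2)/4 = (-131 + 1)/4 = (1/4)*(-130) = -65/2 ≈ -32.500)
257*S + F(-18) = 257*(-65/2) + 9 = -16705/2 + 9 = -16687/2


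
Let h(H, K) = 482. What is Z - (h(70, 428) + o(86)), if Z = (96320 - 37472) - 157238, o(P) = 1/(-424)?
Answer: -41921727/424 ≈ -98872.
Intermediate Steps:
o(P) = -1/424
Z = -98390 (Z = 58848 - 157238 = -98390)
Z - (h(70, 428) + o(86)) = -98390 - (482 - 1/424) = -98390 - 1*204367/424 = -98390 - 204367/424 = -41921727/424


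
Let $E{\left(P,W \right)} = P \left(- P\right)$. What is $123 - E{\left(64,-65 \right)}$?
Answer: $4219$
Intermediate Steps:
$E{\left(P,W \right)} = - P^{2}$
$123 - E{\left(64,-65 \right)} = 123 - - 64^{2} = 123 - \left(-1\right) 4096 = 123 - -4096 = 123 + 4096 = 4219$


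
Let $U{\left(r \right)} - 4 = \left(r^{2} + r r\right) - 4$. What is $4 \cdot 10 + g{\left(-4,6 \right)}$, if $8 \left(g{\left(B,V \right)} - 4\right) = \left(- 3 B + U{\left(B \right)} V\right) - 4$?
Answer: $69$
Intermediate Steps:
$U{\left(r \right)} = 2 r^{2}$ ($U{\left(r \right)} = 4 - \left(4 - r^{2} - r r\right) = 4 + \left(\left(r^{2} + r^{2}\right) - 4\right) = 4 + \left(2 r^{2} - 4\right) = 4 + \left(-4 + 2 r^{2}\right) = 2 r^{2}$)
$g{\left(B,V \right)} = \frac{7}{2} - \frac{3 B}{8} + \frac{V B^{2}}{4}$ ($g{\left(B,V \right)} = 4 + \frac{\left(- 3 B + 2 B^{2} V\right) - 4}{8} = 4 + \frac{\left(- 3 B + 2 V B^{2}\right) - 4}{8} = 4 + \frac{-4 - 3 B + 2 V B^{2}}{8} = 4 - \left(\frac{1}{2} + \frac{3 B}{8} - \frac{V B^{2}}{4}\right) = \frac{7}{2} - \frac{3 B}{8} + \frac{V B^{2}}{4}$)
$4 \cdot 10 + g{\left(-4,6 \right)} = 4 \cdot 10 + \left(\frac{7}{2} - - \frac{3}{2} + \frac{1}{4} \cdot 6 \left(-4\right)^{2}\right) = 40 + \left(\frac{7}{2} + \frac{3}{2} + \frac{1}{4} \cdot 6 \cdot 16\right) = 40 + \left(\frac{7}{2} + \frac{3}{2} + 24\right) = 40 + 29 = 69$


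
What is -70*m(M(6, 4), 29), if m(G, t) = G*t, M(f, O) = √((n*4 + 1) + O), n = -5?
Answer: -2030*I*√15 ≈ -7862.2*I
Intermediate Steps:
M(f, O) = √(-19 + O) (M(f, O) = √((-5*4 + 1) + O) = √((-20 + 1) + O) = √(-19 + O))
-70*m(M(6, 4), 29) = -70*√(-19 + 4)*29 = -70*√(-15)*29 = -70*I*√15*29 = -2030*I*√15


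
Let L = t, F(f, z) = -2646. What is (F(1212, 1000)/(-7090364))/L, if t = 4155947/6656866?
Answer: 4403516859/7366794248677 ≈ 0.00059775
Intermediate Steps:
t = 4155947/6656866 (t = 4155947*(1/6656866) = 4155947/6656866 ≈ 0.62431)
L = 4155947/6656866 ≈ 0.62431
(F(1212, 1000)/(-7090364))/L = (-2646/(-7090364))/(4155947/6656866) = -2646*(-1/7090364)*(6656866/4155947) = (1323/3545182)*(6656866/4155947) = 4403516859/7366794248677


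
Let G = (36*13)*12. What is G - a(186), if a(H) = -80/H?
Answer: 522328/93 ≈ 5616.4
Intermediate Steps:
G = 5616 (G = 468*12 = 5616)
G - a(186) = 5616 - (-80)/186 = 5616 - 1*(-40/93) = 5616 + 40/93 = 522328/93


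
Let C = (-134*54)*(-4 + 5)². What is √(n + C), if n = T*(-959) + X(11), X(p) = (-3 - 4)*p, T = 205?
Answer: 2*I*√50977 ≈ 451.56*I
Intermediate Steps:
X(p) = -7*p
n = -196672 (n = 205*(-959) - 7*11 = -196595 - 77 = -196672)
C = -7236 (C = -7236*1² = -7236*1 = -7236)
√(n + C) = √(-196672 - 7236) = √(-203908) = 2*I*√50977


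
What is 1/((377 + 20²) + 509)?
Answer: 1/1286 ≈ 0.00077760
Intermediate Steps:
1/((377 + 20²) + 509) = 1/((377 + 400) + 509) = 1/(777 + 509) = 1/1286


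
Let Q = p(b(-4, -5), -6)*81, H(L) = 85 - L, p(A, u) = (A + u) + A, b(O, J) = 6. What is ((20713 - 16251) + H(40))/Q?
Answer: 4507/486 ≈ 9.2737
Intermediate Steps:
p(A, u) = u + 2*A
Q = 486 (Q = (-6 + 2*6)*81 = (-6 + 12)*81 = 6*81 = 486)
((20713 - 16251) + H(40))/Q = ((20713 - 16251) + (85 - 1*40))/486 = (4462 + (85 - 40))*(1/486) = (4462 + 45)*(1/486) = 4507*(1/486) = 4507/486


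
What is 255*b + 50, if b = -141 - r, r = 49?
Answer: -48400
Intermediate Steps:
b = -190 (b = -141 - 1*49 = -141 - 49 = -190)
255*b + 50 = 255*(-190) + 50 = -48450 + 50 = -48400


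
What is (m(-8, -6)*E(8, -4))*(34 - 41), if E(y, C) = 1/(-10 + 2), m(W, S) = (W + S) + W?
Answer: -77/4 ≈ -19.250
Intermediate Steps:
m(W, S) = S + 2*W (m(W, S) = (S + W) + W = S + 2*W)
E(y, C) = -1/8 (E(y, C) = 1/(-8) = -1/8)
(m(-8, -6)*E(8, -4))*(34 - 41) = ((-6 + 2*(-8))*(-1/8))*(34 - 41) = ((-6 - 16)*(-1/8))*(-7) = -22*(-1/8)*(-7) = (11/4)*(-7) = -77/4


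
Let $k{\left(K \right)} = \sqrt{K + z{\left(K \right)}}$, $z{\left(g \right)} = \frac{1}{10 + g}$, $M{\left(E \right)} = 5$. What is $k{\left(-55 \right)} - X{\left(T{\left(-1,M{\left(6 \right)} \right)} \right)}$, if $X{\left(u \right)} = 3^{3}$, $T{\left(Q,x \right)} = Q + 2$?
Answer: $-27 + \frac{2 i \sqrt{3095}}{15} \approx -27.0 + 7.4177 i$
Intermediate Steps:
$T{\left(Q,x \right)} = 2 + Q$
$X{\left(u \right)} = 27$
$k{\left(K \right)} = \sqrt{K + \frac{1}{10 + K}}$
$k{\left(-55 \right)} - X{\left(T{\left(-1,M{\left(6 \right)} \right)} \right)} = \sqrt{\frac{1 - 55 \left(10 - 55\right)}{10 - 55}} - 27 = \sqrt{\frac{1 - -2475}{-45}} - 27 = \sqrt{- \frac{1 + 2475}{45}} - 27 = \sqrt{\left(- \frac{1}{45}\right) 2476} - 27 = \sqrt{- \frac{2476}{45}} - 27 = \frac{2 i \sqrt{3095}}{15} - 27 = -27 + \frac{2 i \sqrt{3095}}{15}$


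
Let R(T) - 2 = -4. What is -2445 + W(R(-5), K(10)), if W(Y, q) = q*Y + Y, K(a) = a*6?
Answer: -2567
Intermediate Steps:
R(T) = -2 (R(T) = 2 - 4 = -2)
K(a) = 6*a
W(Y, q) = Y + Y*q (W(Y, q) = Y*q + Y = Y + Y*q)
-2445 + W(R(-5), K(10)) = -2445 - 2*(1 + 6*10) = -2445 - 2*(1 + 60) = -2445 - 2*61 = -2445 - 122 = -2567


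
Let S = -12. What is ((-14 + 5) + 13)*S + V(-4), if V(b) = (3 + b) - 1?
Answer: -50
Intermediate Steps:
V(b) = 2 + b
((-14 + 5) + 13)*S + V(-4) = ((-14 + 5) + 13)*(-12) + (2 - 4) = (-9 + 13)*(-12) - 2 = 4*(-12) - 2 = -48 - 2 = -50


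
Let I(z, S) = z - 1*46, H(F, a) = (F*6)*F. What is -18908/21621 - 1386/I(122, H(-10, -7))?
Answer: -15701857/821598 ≈ -19.111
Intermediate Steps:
H(F, a) = 6*F² (H(F, a) = (6*F)*F = 6*F²)
I(z, S) = -46 + z (I(z, S) = z - 46 = -46 + z)
-18908/21621 - 1386/I(122, H(-10, -7)) = -18908/21621 - 1386/(-46 + 122) = -18908*1/21621 - 1386/76 = -18908/21621 - 1386*1/76 = -18908/21621 - 693/38 = -15701857/821598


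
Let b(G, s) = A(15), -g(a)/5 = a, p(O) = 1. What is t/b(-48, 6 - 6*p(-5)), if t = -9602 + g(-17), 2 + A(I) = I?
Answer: -9517/13 ≈ -732.08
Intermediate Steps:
A(I) = -2 + I
g(a) = -5*a
b(G, s) = 13 (b(G, s) = -2 + 15 = 13)
t = -9517 (t = -9602 - 5*(-17) = -9602 + 85 = -9517)
t/b(-48, 6 - 6*p(-5)) = -9517/13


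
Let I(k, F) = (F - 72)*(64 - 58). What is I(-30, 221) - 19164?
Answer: -18270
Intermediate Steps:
I(k, F) = -432 + 6*F (I(k, F) = (-72 + F)*6 = -432 + 6*F)
I(-30, 221) - 19164 = (-432 + 6*221) - 19164 = (-432 + 1326) - 19164 = 894 - 19164 = -18270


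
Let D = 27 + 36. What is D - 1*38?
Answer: 25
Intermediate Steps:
D = 63
D - 1*38 = 63 - 1*38 = 63 - 38 = 25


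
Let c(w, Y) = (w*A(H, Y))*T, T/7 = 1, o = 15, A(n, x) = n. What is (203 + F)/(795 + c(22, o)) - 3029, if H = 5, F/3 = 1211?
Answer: -4736549/1565 ≈ -3026.5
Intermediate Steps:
F = 3633 (F = 3*1211 = 3633)
T = 7 (T = 7*1 = 7)
c(w, Y) = 35*w (c(w, Y) = (w*5)*7 = (5*w)*7 = 35*w)
(203 + F)/(795 + c(22, o)) - 3029 = (203 + 3633)/(795 + 35*22) - 3029 = 3836/(795 + 770) - 3029 = 3836/1565 - 3029 = -4736549/1565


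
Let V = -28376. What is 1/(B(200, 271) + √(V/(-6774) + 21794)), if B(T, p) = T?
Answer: 338700/30824767 - √250063788342/61649534 ≈ 0.0028765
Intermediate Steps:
1/(B(200, 271) + √(V/(-6774) + 21794)) = 1/(200 + √(-28376/(-6774) + 21794)) = 1/(200 + √(-28376*(-1/6774) + 21794)) = 1/(200 + √(14188/3387 + 21794)) = 1/(200 + √(73830466/3387)) = 1/(200 + √250063788342/3387)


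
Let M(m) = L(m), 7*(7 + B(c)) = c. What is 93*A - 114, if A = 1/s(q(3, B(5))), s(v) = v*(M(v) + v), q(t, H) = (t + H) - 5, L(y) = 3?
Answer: -240087/2146 ≈ -111.88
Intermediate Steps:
B(c) = -7 + c/7
M(m) = 3
q(t, H) = -5 + H + t (q(t, H) = (H + t) - 5 = -5 + H + t)
s(v) = v*(3 + v)
A = 49/2146 (A = 1/((-5 + (-7 + (⅐)*5) + 3)*(3 + (-5 + (-7 + (⅐)*5) + 3))) = 1/((-5 + (-7 + 5/7) + 3)*(3 + (-5 + (-7 + 5/7) + 3))) = 1/((-5 - 44/7 + 3)*(3 + (-5 - 44/7 + 3))) = 1/(-58*(3 - 58/7)/7) = 1/(-58/7*(-37/7)) = 1/(2146/49) = 49/2146 ≈ 0.022833)
93*A - 114 = 93*(49/2146) - 114 = 4557/2146 - 114 = -240087/2146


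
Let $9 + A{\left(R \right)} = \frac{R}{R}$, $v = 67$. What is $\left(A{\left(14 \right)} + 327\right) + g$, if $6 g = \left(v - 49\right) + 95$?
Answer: $\frac{2027}{6} \approx 337.83$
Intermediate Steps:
$A{\left(R \right)} = -8$ ($A{\left(R \right)} = -9 + \frac{R}{R} = -9 + 1 = -8$)
$g = \frac{113}{6}$ ($g = \frac{\left(67 - 49\right) + 95}{6} = \frac{18 + 95}{6} = \frac{1}{6} \cdot 113 = \frac{113}{6} \approx 18.833$)
$\left(A{\left(14 \right)} + 327\right) + g = \left(-8 + 327\right) + \frac{113}{6} = 319 + \frac{113}{6} = \frac{2027}{6}$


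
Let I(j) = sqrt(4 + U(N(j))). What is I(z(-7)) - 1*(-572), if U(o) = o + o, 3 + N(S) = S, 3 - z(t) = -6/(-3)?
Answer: 572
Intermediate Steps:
z(t) = 1 (z(t) = 3 - (-6)/(-3) = 3 - (-6)*(-1)/3 = 3 - 1*2 = 3 - 2 = 1)
N(S) = -3 + S
U(o) = 2*o
I(j) = sqrt(-2 + 2*j) (I(j) = sqrt(4 + 2*(-3 + j)) = sqrt(4 + (-6 + 2*j)) = sqrt(-2 + 2*j))
I(z(-7)) - 1*(-572) = sqrt(-2 + 2*1) - 1*(-572) = sqrt(-2 + 2) + 572 = sqrt(0) + 572 = 0 + 572 = 572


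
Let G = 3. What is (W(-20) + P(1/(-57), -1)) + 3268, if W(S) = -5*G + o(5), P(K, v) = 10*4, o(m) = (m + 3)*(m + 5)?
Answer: 3373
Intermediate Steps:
o(m) = (3 + m)*(5 + m)
P(K, v) = 40
W(S) = 65 (W(S) = -5*3 + (15 + 5² + 8*5) = -15 + (15 + 25 + 40) = -15 + 80 = 65)
(W(-20) + P(1/(-57), -1)) + 3268 = (65 + 40) + 3268 = 105 + 3268 = 3373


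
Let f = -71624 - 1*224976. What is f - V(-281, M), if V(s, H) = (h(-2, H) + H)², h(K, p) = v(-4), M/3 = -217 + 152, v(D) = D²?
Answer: -328641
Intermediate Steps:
M = -195 (M = 3*(-217 + 152) = 3*(-65) = -195)
h(K, p) = 16 (h(K, p) = (-4)² = 16)
V(s, H) = (16 + H)²
f = -296600 (f = -71624 - 224976 = -296600)
f - V(-281, M) = -296600 - (16 - 195)² = -296600 - 1*(-179)² = -296600 - 1*32041 = -296600 - 32041 = -328641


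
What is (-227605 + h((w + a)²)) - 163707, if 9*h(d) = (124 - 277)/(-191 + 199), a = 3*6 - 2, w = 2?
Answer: -3130513/8 ≈ -3.9131e+5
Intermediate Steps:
a = 16 (a = 18 - 2 = 16)
h(d) = -17/8 (h(d) = ((124 - 277)/(-191 + 199))/9 = (-153/8)/9 = (-153*⅛)/9 = (⅑)*(-153/8) = -17/8)
(-227605 + h((w + a)²)) - 163707 = (-227605 - 17/8) - 163707 = -1820857/8 - 163707 = -3130513/8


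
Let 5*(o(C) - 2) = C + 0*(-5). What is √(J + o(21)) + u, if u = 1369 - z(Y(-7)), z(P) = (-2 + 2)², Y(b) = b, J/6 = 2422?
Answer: 1369 + √363455/5 ≈ 1489.6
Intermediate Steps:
J = 14532 (J = 6*2422 = 14532)
z(P) = 0 (z(P) = 0² = 0)
o(C) = 2 + C/5 (o(C) = 2 + (C + 0*(-5))/5 = 2 + (C + 0)/5 = 2 + C/5)
u = 1369 (u = 1369 - 1*0 = 1369 + 0 = 1369)
√(J + o(21)) + u = √(14532 + (2 + (⅕)*21)) + 1369 = √(14532 + (2 + 21/5)) + 1369 = √(14532 + 31/5) + 1369 = √(72691/5) + 1369 = √363455/5 + 1369 = 1369 + √363455/5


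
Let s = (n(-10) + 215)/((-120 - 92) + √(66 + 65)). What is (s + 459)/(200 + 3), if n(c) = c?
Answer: 17263/7651 - 5*√131/221879 ≈ 2.2561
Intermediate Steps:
s = 205/(-212 + √131) (s = (-10 + 215)/((-120 - 92) + √(66 + 65)) = 205/(-212 + √131) ≈ -1.0222)
(s + 459)/(200 + 3) = ((-1060/1093 - 5*√131/1093) + 459)/(200 + 3) = (500627/1093 - 5*√131/1093)/203 = (500627/1093 - 5*√131/1093)*(1/203) = 17263/7651 - 5*√131/221879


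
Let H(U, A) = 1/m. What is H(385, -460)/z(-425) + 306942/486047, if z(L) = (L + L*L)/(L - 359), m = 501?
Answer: 11985468896/18979420575 ≈ 0.63150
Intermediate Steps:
H(U, A) = 1/501
z(L) = (L + L²)/(-359 + L)
H(385, -460)/z(-425) + 306942/486047 = 1/(501*((-425*(1 - 425)/(-359 - 425)))) + 306942/486047 = 1/(501*((-425*(-424)/(-784)))) + 306942*(1/486047) = 1/(501*((-425*(-1/784)*(-424)))) + 306942/486047 = 1/(501*(-22525/98)) + 306942/486047 = (1/501)*(-98/22525) + 306942/486047 = -98/11285025 + 306942/486047 = 11985468896/18979420575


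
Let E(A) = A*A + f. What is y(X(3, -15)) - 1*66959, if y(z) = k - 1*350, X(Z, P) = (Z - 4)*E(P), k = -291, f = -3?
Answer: -67600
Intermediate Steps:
E(A) = -3 + A² (E(A) = A*A - 3 = A² - 3 = -3 + A²)
X(Z, P) = (-4 + Z)*(-3 + P²) (X(Z, P) = (Z - 4)*(-3 + P²) = (-4 + Z)*(-3 + P²))
y(z) = -641 (y(z) = -291 - 1*350 = -291 - 350 = -641)
y(X(3, -15)) - 1*66959 = -641 - 1*66959 = -641 - 66959 = -67600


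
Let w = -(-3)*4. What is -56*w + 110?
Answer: -562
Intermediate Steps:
w = 12 (w = -1*(-12) = 12)
-56*w + 110 = -56*12 + 110 = -672 + 110 = -562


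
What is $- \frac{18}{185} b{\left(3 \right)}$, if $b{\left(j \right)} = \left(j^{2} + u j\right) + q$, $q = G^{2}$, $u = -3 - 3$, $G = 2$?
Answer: $\frac{18}{37} \approx 0.48649$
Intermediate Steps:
$u = -6$ ($u = -3 - 3 = -6$)
$q = 4$ ($q = 2^{2} = 4$)
$b{\left(j \right)} = 4 + j^{2} - 6 j$ ($b{\left(j \right)} = \left(j^{2} - 6 j\right) + 4 = 4 + j^{2} - 6 j$)
$- \frac{18}{185} b{\left(3 \right)} = - \frac{18}{185} \left(4 + 3^{2} - 18\right) = \left(-18\right) \frac{1}{185} \left(4 + 9 - 18\right) = \left(- \frac{18}{185}\right) \left(-5\right) = \frac{18}{37}$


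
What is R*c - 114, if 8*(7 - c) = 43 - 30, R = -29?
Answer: -2159/8 ≈ -269.88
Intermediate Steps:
c = 43/8 (c = 7 - (43 - 30)/8 = 7 - ⅛*13 = 7 - 13/8 = 43/8 ≈ 5.3750)
R*c - 114 = -29*43/8 - 114 = -1247/8 - 114 = -2159/8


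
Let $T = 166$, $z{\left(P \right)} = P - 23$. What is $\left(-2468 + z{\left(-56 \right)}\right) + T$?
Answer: $-2381$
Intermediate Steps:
$z{\left(P \right)} = -23 + P$
$\left(-2468 + z{\left(-56 \right)}\right) + T = \left(-2468 - 79\right) + 166 = -2547 + 166 = -2381$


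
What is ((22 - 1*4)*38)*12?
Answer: 8208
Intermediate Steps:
((22 - 1*4)*38)*12 = ((22 - 4)*38)*12 = (18*38)*12 = 684*12 = 8208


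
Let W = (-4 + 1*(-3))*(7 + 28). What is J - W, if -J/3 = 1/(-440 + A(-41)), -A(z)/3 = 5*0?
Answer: 107803/440 ≈ 245.01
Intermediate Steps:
A(z) = 0 (A(z) = -15*0 = -3*0 = 0)
J = 3/440 (J = -3/(-440 + 0) = -3/(-440) = -3*(-1/440) = 3/440 ≈ 0.0068182)
W = -245 (W = (-4 - 3)*35 = -7*35 = -245)
J - W = 3/440 - 1*(-245) = 3/440 + 245 = 107803/440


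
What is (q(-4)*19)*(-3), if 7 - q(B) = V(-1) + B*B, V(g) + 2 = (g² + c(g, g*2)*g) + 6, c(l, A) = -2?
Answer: 912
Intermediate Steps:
V(g) = 4 + g² - 2*g (V(g) = -2 + ((g² - 2*g) + 6) = -2 + (6 + g² - 2*g) = 4 + g² - 2*g)
q(B) = -B² (q(B) = 7 - ((4 + (-1)² - 2*(-1)) + B*B) = 7 - ((4 + 1 + 2) + B²) = 7 - (7 + B²) = 7 + (-7 - B²) = -B²)
(q(-4)*19)*(-3) = (-1*(-4)²*19)*(-3) = (-1*16*19)*(-3) = -16*19*(-3) = -304*(-3) = 912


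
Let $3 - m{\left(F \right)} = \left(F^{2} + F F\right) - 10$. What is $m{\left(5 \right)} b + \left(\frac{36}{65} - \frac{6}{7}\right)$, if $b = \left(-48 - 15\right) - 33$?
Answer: $\frac{1616022}{455} \approx 3551.7$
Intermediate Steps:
$m{\left(F \right)} = 13 - 2 F^{2}$ ($m{\left(F \right)} = 3 - \left(\left(F^{2} + F F\right) - 10\right) = 3 - \left(\left(F^{2} + F^{2}\right) - 10\right) = 3 - \left(2 F^{2} - 10\right) = 3 - \left(-10 + 2 F^{2}\right) = 13 - 2 F^{2}$)
$b = -96$ ($b = -63 - 33 = -96$)
$m{\left(5 \right)} b + \left(\frac{36}{65} - \frac{6}{7}\right) = \left(13 - 2 \cdot 5^{2}\right) \left(-96\right) + \left(\frac{36}{65} - \frac{6}{7}\right) = \left(13 - 50\right) \left(-96\right) + \left(36 \cdot \frac{1}{65} - \frac{6}{7}\right) = \left(13 - 50\right) \left(-96\right) + \left(\frac{36}{65} - \frac{6}{7}\right) = \left(-37\right) \left(-96\right) - \frac{138}{455} = 3552 - \frac{138}{455} = \frac{1616022}{455}$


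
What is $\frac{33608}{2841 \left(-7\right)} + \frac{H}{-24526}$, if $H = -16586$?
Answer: $- \frac{247212013}{243874281} \approx -1.0137$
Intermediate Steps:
$\frac{33608}{2841 \left(-7\right)} + \frac{H}{-24526} = \frac{33608}{2841 \left(-7\right)} - \frac{16586}{-24526} = \frac{33608}{-19887} - - \frac{8293}{12263} = 33608 \left(- \frac{1}{19887}\right) + \frac{8293}{12263} = - \frac{33608}{19887} + \frac{8293}{12263} = - \frac{247212013}{243874281}$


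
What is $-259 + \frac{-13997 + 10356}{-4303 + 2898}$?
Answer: $- \frac{360254}{1405} \approx -256.41$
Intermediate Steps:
$-259 + \frac{-13997 + 10356}{-4303 + 2898} = -259 - \frac{3641}{-1405} = -259 - - \frac{3641}{1405} = -259 + \frac{3641}{1405} = - \frac{360254}{1405}$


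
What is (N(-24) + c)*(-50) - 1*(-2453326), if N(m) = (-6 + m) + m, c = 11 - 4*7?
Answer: 2456876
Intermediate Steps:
c = -17 (c = 11 - 28 = -17)
N(m) = -6 + 2*m
(N(-24) + c)*(-50) - 1*(-2453326) = ((-6 + 2*(-24)) - 17)*(-50) - 1*(-2453326) = ((-6 - 48) - 17)*(-50) + 2453326 = (-54 - 17)*(-50) + 2453326 = -71*(-50) + 2453326 = 3550 + 2453326 = 2456876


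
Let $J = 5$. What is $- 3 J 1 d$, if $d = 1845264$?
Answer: $-27678960$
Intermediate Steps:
$- 3 J 1 d = \left(-3\right) 5 \cdot 1 \cdot 1845264 = \left(-15\right) 1 \cdot 1845264 = \left(-15\right) 1845264 = -27678960$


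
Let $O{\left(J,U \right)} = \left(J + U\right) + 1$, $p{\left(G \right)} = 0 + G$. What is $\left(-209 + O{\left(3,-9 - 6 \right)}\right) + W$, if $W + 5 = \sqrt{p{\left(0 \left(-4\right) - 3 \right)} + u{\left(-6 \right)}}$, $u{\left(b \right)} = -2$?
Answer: $-225 + i \sqrt{5} \approx -225.0 + 2.2361 i$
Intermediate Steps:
$p{\left(G \right)} = G$
$O{\left(J,U \right)} = 1 + J + U$
$W = -5 + i \sqrt{5}$ ($W = -5 + \sqrt{\left(0 \left(-4\right) - 3\right) - 2} = -5 + \sqrt{\left(0 - 3\right) - 2} = -5 + \sqrt{-3 - 2} = -5 + \sqrt{-5} = -5 + i \sqrt{5} \approx -5.0 + 2.2361 i$)
$\left(-209 + O{\left(3,-9 - 6 \right)}\right) + W = \left(-209 + \left(1 + 3 - 15\right)\right) - \left(5 - i \sqrt{5}\right) = \left(-209 - 11\right) - \left(5 - i \sqrt{5}\right) = -220 - \left(5 - i \sqrt{5}\right) = -225 + i \sqrt{5}$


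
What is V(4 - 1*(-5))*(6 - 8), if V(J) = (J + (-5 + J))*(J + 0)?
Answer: -234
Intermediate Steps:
V(J) = J*(-5 + 2*J) (V(J) = (-5 + 2*J)*J = J*(-5 + 2*J))
V(4 - 1*(-5))*(6 - 8) = ((4 - 1*(-5))*(-5 + 2*(4 - 1*(-5))))*(6 - 8) = ((4 + 5)*(-5 + 2*(4 + 5)))*(-2) = (9*(-5 + 2*9))*(-2) = (9*(-5 + 18))*(-2) = (9*13)*(-2) = 117*(-2) = -234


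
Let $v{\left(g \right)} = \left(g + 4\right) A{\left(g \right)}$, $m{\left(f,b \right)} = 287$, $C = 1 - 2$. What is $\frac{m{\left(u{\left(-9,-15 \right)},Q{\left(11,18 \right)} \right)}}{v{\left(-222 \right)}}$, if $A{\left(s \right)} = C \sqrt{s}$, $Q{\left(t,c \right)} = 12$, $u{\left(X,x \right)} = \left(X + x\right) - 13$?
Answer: $- \frac{287 i \sqrt{222}}{48396} \approx - 0.088359 i$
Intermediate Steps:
$u{\left(X,x \right)} = -13 + X + x$
$C = -1$ ($C = 1 - 2 = -1$)
$A{\left(s \right)} = - \sqrt{s}$
$v{\left(g \right)} = - \sqrt{g} \left(4 + g\right)$ ($v{\left(g \right)} = \left(g + 4\right) \left(- \sqrt{g}\right) = \left(4 + g\right) \left(- \sqrt{g}\right) = - \sqrt{g} \left(4 + g\right)$)
$\frac{m{\left(u{\left(-9,-15 \right)},Q{\left(11,18 \right)} \right)}}{v{\left(-222 \right)}} = \frac{287}{\sqrt{-222} \left(-4 - -222\right)} = \frac{287}{i \sqrt{222} \left(-4 + 222\right)} = \frac{287}{i \sqrt{222} \cdot 218} = \frac{287}{218 i \sqrt{222}} = 287 \left(- \frac{i \sqrt{222}}{48396}\right) = - \frac{287 i \sqrt{222}}{48396}$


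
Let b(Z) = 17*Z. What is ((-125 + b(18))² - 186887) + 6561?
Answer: -147565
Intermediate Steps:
((-125 + b(18))² - 186887) + 6561 = ((-125 + 17*18)² - 186887) + 6561 = ((-125 + 306)² - 186887) + 6561 = (181² - 186887) + 6561 = (32761 - 186887) + 6561 = -154126 + 6561 = -147565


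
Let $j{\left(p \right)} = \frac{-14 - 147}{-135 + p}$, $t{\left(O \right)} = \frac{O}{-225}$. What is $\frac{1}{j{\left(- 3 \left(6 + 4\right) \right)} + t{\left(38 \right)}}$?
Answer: $\frac{2475}{1997} \approx 1.2394$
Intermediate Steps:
$t{\left(O \right)} = - \frac{O}{225}$ ($t{\left(O \right)} = O \left(- \frac{1}{225}\right) = - \frac{O}{225}$)
$j{\left(p \right)} = - \frac{161}{-135 + p}$
$\frac{1}{j{\left(- 3 \left(6 + 4\right) \right)} + t{\left(38 \right)}} = \frac{1}{- \frac{161}{-135 - 3 \left(6 + 4\right)} - \frac{38}{225}} = \frac{1}{- \frac{161}{-135 - 30} - \frac{38}{225}} = \frac{1}{- \frac{161}{-165} - \frac{38}{225}} = \frac{1}{\left(-161\right) \left(- \frac{1}{165}\right) - \frac{38}{225}} = \frac{1}{\frac{161}{165} - \frac{38}{225}} = \frac{1}{\frac{1997}{2475}} = \frac{2475}{1997}$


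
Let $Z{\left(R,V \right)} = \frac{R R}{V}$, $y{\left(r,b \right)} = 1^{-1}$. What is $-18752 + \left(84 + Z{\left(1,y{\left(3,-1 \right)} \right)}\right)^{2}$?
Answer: $-11527$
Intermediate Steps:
$y{\left(r,b \right)} = 1$
$Z{\left(R,V \right)} = \frac{R^{2}}{V}$
$-18752 + \left(84 + Z{\left(1,y{\left(3,-1 \right)} \right)}\right)^{2} = -18752 + \left(84 + \frac{1^{2}}{1}\right)^{2} = -18752 + \left(84 + 1 \cdot 1\right)^{2} = -18752 + \left(84 + 1\right)^{2} = -18752 + 85^{2} = -18752 + 7225 = -11527$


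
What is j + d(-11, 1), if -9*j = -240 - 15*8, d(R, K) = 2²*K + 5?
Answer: 49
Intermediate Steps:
d(R, K) = 5 + 4*K (d(R, K) = 4*K + 5 = 5 + 4*K)
j = 40 (j = -(-240 - 15*8)/9 = -(-240 - 120)/9 = -⅑*(-360) = 40)
j + d(-11, 1) = 40 + (5 + 4*1) = 40 + (5 + 4) = 40 + 9 = 49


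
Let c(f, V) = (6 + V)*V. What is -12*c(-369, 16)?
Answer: -4224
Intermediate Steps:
c(f, V) = V*(6 + V)
-12*c(-369, 16) = -192*(6 + 16) = -192*22 = -12*352 = -4224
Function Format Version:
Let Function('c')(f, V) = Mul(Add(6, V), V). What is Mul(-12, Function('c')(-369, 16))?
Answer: -4224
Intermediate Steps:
Function('c')(f, V) = Mul(V, Add(6, V))
Mul(-12, Function('c')(-369, 16)) = Mul(-12, Mul(16, Add(6, 16))) = Mul(-12, Mul(16, 22)) = Mul(-12, 352) = -4224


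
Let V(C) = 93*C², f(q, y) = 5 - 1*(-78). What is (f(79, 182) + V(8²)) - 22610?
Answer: 358401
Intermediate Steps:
f(q, y) = 83 (f(q, y) = 5 + 78 = 83)
(f(79, 182) + V(8²)) - 22610 = (83 + 93*(8²)²) - 22610 = (83 + 93*64²) - 22610 = (83 + 93*4096) - 22610 = (83 + 380928) - 22610 = 381011 - 22610 = 358401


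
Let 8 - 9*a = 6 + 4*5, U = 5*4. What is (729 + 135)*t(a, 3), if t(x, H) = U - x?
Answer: 19008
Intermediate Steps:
U = 20
a = -2 (a = 8/9 - (6 + 4*5)/9 = 8/9 - (6 + 20)/9 = 8/9 - 1/9*26 = 8/9 - 26/9 = -2)
t(x, H) = 20 - x
(729 + 135)*t(a, 3) = (729 + 135)*(20 - 1*(-2)) = 864*(20 + 2) = 864*22 = 19008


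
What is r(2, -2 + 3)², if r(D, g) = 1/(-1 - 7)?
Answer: 1/64 ≈ 0.015625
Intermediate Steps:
r(D, g) = -⅛ (r(D, g) = 1/(-8) = -⅛)
r(2, -2 + 3)² = (-⅛)² = 1/64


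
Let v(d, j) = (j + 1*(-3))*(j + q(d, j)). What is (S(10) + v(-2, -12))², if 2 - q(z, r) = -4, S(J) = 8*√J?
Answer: 8740 + 1440*√10 ≈ 13294.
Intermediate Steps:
q(z, r) = 6 (q(z, r) = 2 - 1*(-4) = 2 + 4 = 6)
v(d, j) = (-3 + j)*(6 + j) (v(d, j) = (j + 1*(-3))*(j + 6) = (j - 3)*(6 + j) = (-3 + j)*(6 + j))
(S(10) + v(-2, -12))² = (8*√10 + (-18 + (-12)² + 3*(-12)))² = (8*√10 + (-18 + 144 - 36))² = (8*√10 + 90)² = (90 + 8*√10)²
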